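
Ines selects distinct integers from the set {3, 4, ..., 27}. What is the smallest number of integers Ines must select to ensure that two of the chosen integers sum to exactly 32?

15

Two chosen integers sum to 32 exactly when both halves of some pair {x, 32−x} with 5 ≤ x ≤ 32−x ≤ 27 are chosen — 11 such pairs.
The remaining 3 elements (those with no distinct partner in range) can never complete a 32-sum, so the worst case takes all of them and one from each pair: 3 + 11 = 14.
By pigeonhole, the 15th integer has to be the second member of some pair, so 14 + 1 = 15.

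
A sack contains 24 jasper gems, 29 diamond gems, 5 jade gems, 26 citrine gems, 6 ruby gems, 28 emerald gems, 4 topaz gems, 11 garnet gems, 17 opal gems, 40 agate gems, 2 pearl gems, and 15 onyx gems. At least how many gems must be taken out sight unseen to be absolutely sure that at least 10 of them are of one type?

By pigeonhole, the 12 types are the holes; the gems drawn are the pigeons.
To avoid 10 of any one type, the worst case takes at most 9 of each type, or every gem of a type that has fewer than 9.
That gives 9 + 9 + 5 + 9 + 6 + 9 + 4 + 9 + 9 + 9 + 2 + 9 = 89 gems with no type reaching 10.
The next gem forces some type to 10, so 89 + 1 = 90.

90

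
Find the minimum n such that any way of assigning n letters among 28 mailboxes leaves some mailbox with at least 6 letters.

141

With 140 letters one could put exactly 5 in each of the 28 mailboxes, and no mailbox would reach 6.
Pigeonhole: one more letter must land in a mailbox that already has 5, giving it 6.
So 28 × 5 + 1 = 141 letters are required.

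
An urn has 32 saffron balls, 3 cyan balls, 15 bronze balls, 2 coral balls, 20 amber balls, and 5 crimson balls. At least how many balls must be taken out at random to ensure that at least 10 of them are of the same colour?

Pigeonhole: the 6 colours are the holes; the balls drawn are the pigeons.
To avoid 10 of any one colour, the worst case takes at most 9 of each colour, or every ball of a colour that has fewer than 9.
That gives 9 + 3 + 9 + 2 + 9 + 5 = 37 balls with no colour reaching 10.
The next ball forces some colour to 10, so 37 + 1 = 38.

38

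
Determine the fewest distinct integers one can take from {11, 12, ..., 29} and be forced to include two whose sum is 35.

Two chosen integers sum to 35 exactly when both halves of some pair {x, 35−x} with 11 ≤ x ≤ 35−x ≤ 24 are chosen — 7 such pairs.
The remaining 5 elements (those with no distinct partner in range) can never complete a 35-sum, so the worst case takes all of them and one from each pair: 5 + 7 = 12.
The 13th integer has to be the second member of some pair, so 12 + 1 = 13.

13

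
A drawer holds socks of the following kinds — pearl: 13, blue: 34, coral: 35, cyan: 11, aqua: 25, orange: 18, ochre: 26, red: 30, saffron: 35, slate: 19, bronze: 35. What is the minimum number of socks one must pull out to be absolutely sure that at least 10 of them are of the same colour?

100

The 11 colours are the holes; the socks drawn are the pigeons.
To avoid 10 of any one colour, the worst case takes at most 9 of each colour.
That gives 9 + 9 + 9 + 9 + 9 + 9 + 9 + 9 + 9 + 9 + 9 = 99 socks with no colour reaching 10.
The next sock forces some colour to 10, so 99 + 1 = 100.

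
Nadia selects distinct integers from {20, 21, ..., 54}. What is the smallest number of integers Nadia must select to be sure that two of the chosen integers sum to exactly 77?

Two chosen integers sum to 77 exactly when both halves of some pair {x, 77−x} with 23 ≤ x ≤ 77−x ≤ 54 are chosen — 16 such pairs.
The remaining 3 elements (those with no distinct partner in range) can never complete a 77-sum, so the worst case takes all of them and one from each pair: 3 + 16 = 19.
Pigeonhole: the 20th integer has to be the second member of some pair, so 19 + 1 = 20.

20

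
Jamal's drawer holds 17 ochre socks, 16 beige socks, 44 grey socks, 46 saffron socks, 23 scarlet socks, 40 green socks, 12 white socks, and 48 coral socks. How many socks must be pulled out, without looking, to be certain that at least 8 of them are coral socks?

206

In the worst case for collecting coral socks, every non-coral sock comes out first.
There are 17 + 16 + 44 + 46 + 23 + 40 + 12 = 198 non-coral socks altogether.
After those, each further sock must be coral, so 198 + 8 = 206 draws guarantee 8 coral socks.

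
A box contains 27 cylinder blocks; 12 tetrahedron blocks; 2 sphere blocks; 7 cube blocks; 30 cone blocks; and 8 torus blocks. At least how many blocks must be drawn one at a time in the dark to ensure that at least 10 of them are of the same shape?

Pigeonhole: put each drawn block into a box by shape. The largest draw with every box below 10 takes min(count, 9) from each shape; shapes with fewer than 9 contribute all they have.
Σ min(cᵢ, 9) = 9 + 9 + 2 + 7 + 9 + 8 = 44.
Draw number 44 + 1 = 45 must push one box to 10.

45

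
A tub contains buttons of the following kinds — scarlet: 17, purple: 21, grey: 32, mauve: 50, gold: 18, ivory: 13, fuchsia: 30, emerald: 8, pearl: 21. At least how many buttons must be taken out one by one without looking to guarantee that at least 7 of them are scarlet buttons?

200

In the worst case for collecting scarlet buttons, every non-scarlet button comes out first.
There are 21 + 32 + 50 + 18 + 13 + 30 + 8 + 21 = 193 non-scarlet buttons altogether.
After those, each further button must be scarlet, so 193 + 7 = 200 draws guarantee 7 scarlet buttons.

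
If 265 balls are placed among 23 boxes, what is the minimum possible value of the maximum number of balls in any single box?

12

Pigeonhole: the 23 boxes are the holes and the 265 balls are the pigeons.
If every box held at most 11 balls, the total would be at most 23 × 11 = 253, which is less than 265.
So some box holds at least ⌈265/23⌉ = 12 balls.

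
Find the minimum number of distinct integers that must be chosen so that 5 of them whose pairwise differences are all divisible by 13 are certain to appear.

Integers whose pairwise differences are multiples of 13 are exactly those sharing a remainder mod 13. By the pigeonhole principle, the 13 residue classes mod 13 are the pigeonholes.
With 52 integers one could put 4 in each residue class and have no class reach 5.
The 53rd integer pushes some class to 5, so 13·4 + 1 = 53.

53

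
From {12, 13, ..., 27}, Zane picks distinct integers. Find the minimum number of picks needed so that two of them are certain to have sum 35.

A set avoiding the sum 35 can contain at most one of each pair {x, 35−x}, plus the 4 elements whose complement lies outside the range.
The integers 18, …, 27 (10 of them) are such a set: any two sum to at least 18+19 = 37 > 35.
By pigeonhole, any 11th integer completes one of the 6 pairs, so 11 choices force a sum of 35.

11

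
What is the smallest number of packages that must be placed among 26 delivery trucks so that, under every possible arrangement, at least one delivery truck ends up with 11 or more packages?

With 260 packages one could put exactly 10 in each of the 26 delivery trucks, and no delivery truck would reach 11.
Pigeonhole: one more package must land in a delivery truck that already has 10, giving it 11.
So 26 × 10 + 1 = 261 packages are required.

261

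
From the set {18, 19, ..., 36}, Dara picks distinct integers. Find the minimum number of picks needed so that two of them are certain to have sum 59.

A set avoiding the sum 59 can contain at most one of each pair {x, 59−x}, plus the 5 elements whose complement lies outside the range.
The integers 18, …, 29 (12 of them) are such a set: any two sum to at least 18+19 = 37 and at most 28+29 = 57 < 59.
By the pigeonhole principle, any 13th integer completes one of the 7 pairs, so 13 choices force a sum of 59.

13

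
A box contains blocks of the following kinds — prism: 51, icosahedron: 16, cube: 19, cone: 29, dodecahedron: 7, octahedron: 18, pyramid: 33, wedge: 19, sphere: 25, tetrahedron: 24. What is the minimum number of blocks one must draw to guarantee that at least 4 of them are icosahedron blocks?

In the worst case for collecting icosahedron blocks, every non-icosahedron block comes out first.
There are 51 + 19 + 29 + 7 + 18 + 33 + 19 + 25 + 24 = 225 non-icosahedron blocks altogether.
After those, each further block must be icosahedron, so 225 + 4 = 229 draws guarantee 4 icosahedron blocks.

229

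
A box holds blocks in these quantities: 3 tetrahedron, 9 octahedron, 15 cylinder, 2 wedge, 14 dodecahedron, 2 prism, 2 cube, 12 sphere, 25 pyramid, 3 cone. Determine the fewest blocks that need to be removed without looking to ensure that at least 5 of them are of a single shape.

An adversary could hand out at most 4 blocks per shape (5 shapes run out sooner): 3 + 4 + 4 + 2 + 4 + 2 + 2 + 4 + 4 + 3 = 32 blocks and still no shape has 5.
One more block lands in a shape already at 4, so 33 draws are enough and 32 are not.

33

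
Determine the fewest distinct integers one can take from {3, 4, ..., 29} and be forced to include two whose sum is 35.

16

Group the elements by complementary pair {x, 35−x}: {6,29}, {7,28}, {8,27}, …, giving 12 two-element pairs and 3 integers whose partner 35−x falls outside [3,29].
Treating each of those 15 groups as a pigeonhole, one can pick one integer per group — 15 integers — with no two summing to 35.
The 16th integer lands in an occupied pair, forcing a sum of 35.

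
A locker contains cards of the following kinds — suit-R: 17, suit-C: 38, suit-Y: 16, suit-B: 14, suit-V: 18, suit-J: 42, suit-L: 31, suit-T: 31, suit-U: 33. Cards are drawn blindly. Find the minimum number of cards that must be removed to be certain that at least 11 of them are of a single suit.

Put each drawn card into a box by suit. The largest draw with every box below 11 takes min(count, 10) from each suit.
Σ min(cᵢ, 10) = 10 + 10 + 10 + 10 + 10 + 10 + 10 + 10 + 10 = 90.
Draw number 90 + 1 = 91 must push one box to 11.

91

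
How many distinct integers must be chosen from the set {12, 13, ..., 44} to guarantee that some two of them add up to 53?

19

A set avoiding the sum 53 can contain at most one of each pair {x, 53−x}, plus the 3 elements whose complement lies outside the range.
The integers 27, …, 44 (18 of them) are such a set: any two sum to at least 27+28 = 55 > 53.
By pigeonhole, any 19th integer completes one of the 15 pairs, so 19 choices force a sum of 53.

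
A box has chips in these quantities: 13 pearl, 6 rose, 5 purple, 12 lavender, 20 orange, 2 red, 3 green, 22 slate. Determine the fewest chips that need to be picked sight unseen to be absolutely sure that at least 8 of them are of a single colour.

45

By pigeonhole, put each drawn chip into a box by colour. The largest draw with every box below 8 takes min(count, 7) from each colour; colours with fewer than 7 contribute all they have.
Σ min(cᵢ, 7) = 7 + 6 + 5 + 7 + 7 + 2 + 3 + 7 = 44.
Draw number 44 + 1 = 45 must push one box to 8.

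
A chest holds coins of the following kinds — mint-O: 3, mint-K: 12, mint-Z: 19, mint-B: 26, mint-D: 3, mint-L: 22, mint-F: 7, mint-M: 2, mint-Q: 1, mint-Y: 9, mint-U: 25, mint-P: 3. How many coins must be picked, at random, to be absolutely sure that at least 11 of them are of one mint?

79

The 12 mints are the holes; the coins drawn are the pigeons.
To avoid 11 of any one mint, the worst case takes at most 10 of each mint, or every coin of a mint that has fewer than 10.
That gives 3 + 10 + 10 + 10 + 3 + 10 + 7 + 2 + 1 + 9 + 10 + 3 = 78 coins with no mint reaching 11.
The next coin forces some mint to 11, so 78 + 1 = 79.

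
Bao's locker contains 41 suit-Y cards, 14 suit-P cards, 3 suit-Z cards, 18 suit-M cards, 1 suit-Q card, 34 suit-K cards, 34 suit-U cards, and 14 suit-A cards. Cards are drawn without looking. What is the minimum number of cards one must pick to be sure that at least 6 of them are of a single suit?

An adversary could hand out at most 5 cards per suit (suit-Z, suit-Q run out sooner): 5 + 5 + 3 + 5 + 1 + 5 + 5 + 5 = 34 cards and still no suit has 6.
Pigeonhole: one more card lands in a suit already at 5, so 35 draws are enough and 34 are not.

35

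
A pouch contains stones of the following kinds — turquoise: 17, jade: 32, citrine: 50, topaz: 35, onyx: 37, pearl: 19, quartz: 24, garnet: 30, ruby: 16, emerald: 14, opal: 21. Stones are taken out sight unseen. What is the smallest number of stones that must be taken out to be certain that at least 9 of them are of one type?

An adversary could hand out at most 8 stones per type: 8 + 8 + 8 + 8 + 8 + 8 + 8 + 8 + 8 + 8 + 8 = 88 stones and still no type has 9.
One more stone lands in a type already at 8, so 89 draws are enough and 88 are not.

89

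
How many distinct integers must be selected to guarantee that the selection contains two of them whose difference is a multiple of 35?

Integers whose pairwise differences are multiples of 35 are exactly those sharing a remainder mod 35. The 35 residue classes mod 35 are the pigeonholes.
With 35 integers one could put 1 in each residue class and have no class reach 2.
The 36th integer pushes some class to 2, so 35·1 + 1 = 36.

36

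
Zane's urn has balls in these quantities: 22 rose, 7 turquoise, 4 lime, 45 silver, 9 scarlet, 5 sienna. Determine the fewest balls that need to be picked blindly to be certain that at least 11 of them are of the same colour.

Put each drawn ball into a box by colour. The largest draw with every box below 11 takes min(count, 10) from each colour; colours with fewer than 10 contribute all they have.
Σ min(cᵢ, 10) = 10 + 7 + 4 + 10 + 9 + 5 = 45.
Draw number 45 + 1 = 46 must push one box to 11.

46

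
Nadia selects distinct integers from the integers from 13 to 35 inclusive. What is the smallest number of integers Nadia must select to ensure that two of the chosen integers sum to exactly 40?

Group the elements by complementary pair {x, 40−x}: {13,27}, {14,26}, {15,25}, …, giving 7 two-element pairs, the single value 20 (it cannot pair with itself since the integers are distinct), and 8 integers whose partner 40−x falls outside [13,35].
Treating each of those 16 groups as a pigeonhole, one can pick one integer per group — 16 integers — with no two summing to 40.
The 17th integer lands in an occupied pair, forcing a sum of 40.

17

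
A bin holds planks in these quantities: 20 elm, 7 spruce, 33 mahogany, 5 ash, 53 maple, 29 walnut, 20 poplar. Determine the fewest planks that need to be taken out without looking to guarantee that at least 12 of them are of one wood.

68

By pigeonhole, the 7 woods are the holes; the planks drawn are the pigeons.
To avoid 12 of any one wood, the worst case takes at most 11 of each wood, or every plank of a wood that has fewer than 11.
That gives 11 + 7 + 11 + 5 + 11 + 11 + 11 = 67 planks with no wood reaching 12.
The next plank forces some wood to 12, so 67 + 1 = 68.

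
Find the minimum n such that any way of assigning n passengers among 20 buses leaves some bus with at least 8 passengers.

With 140 passengers one could put exactly 7 in each of the 20 buses, and no bus would reach 8.
Pigeonhole: one more passenger must land in a bus that already has 7, giving it 8.
So 20 × 7 + 1 = 141 passengers are required.

141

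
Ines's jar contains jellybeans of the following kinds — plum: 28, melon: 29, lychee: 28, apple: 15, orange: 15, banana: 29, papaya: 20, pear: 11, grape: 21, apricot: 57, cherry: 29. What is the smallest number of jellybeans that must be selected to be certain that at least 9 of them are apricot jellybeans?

234

In the worst case for collecting apricot jellybeans, every non-apricot jellybean comes out first.
There are 28 + 29 + 28 + 15 + 15 + 29 + 20 + 11 + 21 + 29 = 225 non-apricot jellybeans altogether.
After those, each further jellybean must be apricot, so 225 + 9 = 234 draws guarantee 9 apricot jellybeans.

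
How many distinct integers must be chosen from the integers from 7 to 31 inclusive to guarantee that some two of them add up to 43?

A set avoiding the sum 43 can contain at most one of each pair {x, 43−x}, plus the 5 elements whose complement lies outside the range.
The integers 7, …, 21 (15 of them) are such a set: any two sum to at least 7+8 = 15 and at most 20+21 = 41 < 43.
Pigeonhole: any 16th integer completes one of the 10 pairs, so 16 choices force a sum of 43.

16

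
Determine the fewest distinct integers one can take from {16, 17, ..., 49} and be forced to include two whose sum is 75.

Two chosen integers sum to 75 exactly when both halves of some pair {x, 75−x} with 26 ≤ x ≤ 75−x ≤ 49 are chosen — 12 such pairs.
The remaining 10 elements (those with no distinct partner in range) can never complete a 75-sum, so the worst case takes all of them and one from each pair: 10 + 12 = 22.
By pigeonhole, the 23rd integer has to be the second member of some pair, so 22 + 1 = 23.

23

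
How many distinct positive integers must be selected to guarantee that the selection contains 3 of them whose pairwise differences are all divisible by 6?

Integers whose pairwise differences are multiples of 6 are exactly those sharing a remainder mod 6. The 6 residue classes mod 6 are the pigeonholes.
With 12 integers one could put 2 in each residue class and have no class reach 3.
The 13th integer pushes some class to 3, so 6·2 + 1 = 13.

13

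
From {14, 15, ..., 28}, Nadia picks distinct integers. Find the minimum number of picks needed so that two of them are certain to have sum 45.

A set avoiding the sum 45 can contain at most one of each pair {x, 45−x}, plus the 3 elements whose complement lies outside the range.
The integers 14, …, 22 (9 of them) are such a set: any two sum to at least 14+15 = 29 and at most 21+22 = 43 < 45.
By the pigeonhole principle, any 10th integer completes one of the 6 pairs, so 10 choices force a sum of 45.

10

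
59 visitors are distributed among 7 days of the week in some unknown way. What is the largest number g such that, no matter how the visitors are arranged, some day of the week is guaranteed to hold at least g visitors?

The 7 days of the week are the holes and the 59 visitors are the pigeons.
If every day of the week held at most 8 visitors, the total would be at most 7 × 8 = 56, which is less than 59.
So some day of the week holds at least ⌈59/7⌉ = 9 visitors.

9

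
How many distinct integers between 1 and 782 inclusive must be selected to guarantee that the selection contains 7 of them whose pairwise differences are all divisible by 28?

Integers whose pairwise differences are multiples of 28 are exactly those sharing a remainder mod 28. By pigeonhole, the 28 residue classes mod 28 are the pigeonholes.
With 168 integers one could put 6 in each residue class and have no class reach 7.
The 169th integer pushes some class to 7, so 28·6 + 1 = 169.

169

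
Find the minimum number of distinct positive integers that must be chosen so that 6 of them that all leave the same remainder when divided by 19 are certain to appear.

96

The 19 residue classes mod 19 are the pigeonholes.
With 95 integers one could put 5 in each residue class and have no class reach 6.
The 96th integer pushes some class to 6, so 19·5 + 1 = 96.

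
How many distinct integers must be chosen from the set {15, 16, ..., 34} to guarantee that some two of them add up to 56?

15

Two chosen integers sum to 56 exactly when both halves of some pair {x, 56−x} with 22 ≤ x ≤ 56−x ≤ 34 are chosen — 6 such pairs.
The remaining 8 elements (those with no distinct partner in range) can never complete a 56-sum, so the worst case takes all of them and one from each pair: 8 + 6 = 14.
By the pigeonhole principle, the 15th integer has to be the second member of some pair, so 14 + 1 = 15.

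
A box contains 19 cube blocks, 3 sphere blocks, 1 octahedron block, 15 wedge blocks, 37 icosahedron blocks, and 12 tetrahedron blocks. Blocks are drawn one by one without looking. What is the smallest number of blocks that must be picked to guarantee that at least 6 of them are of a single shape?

An adversary could hand out at most 5 blocks per shape (sphere, octahedron run out sooner): 5 + 3 + 1 + 5 + 5 + 5 = 24 blocks and still no shape has 6.
By pigeonhole, one more block lands in a shape already at 5, so 25 draws are enough and 24 are not.

25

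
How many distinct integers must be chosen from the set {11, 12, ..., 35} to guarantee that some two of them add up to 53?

17

A set avoiding the sum 53 can contain at most one of each pair {x, 53−x}, plus the 7 elements whose complement lies outside the range.
The integers 11, …, 26 (16 of them) are such a set: any two sum to at least 11+12 = 23 and at most 25+26 = 51 < 53.
By the pigeonhole principle, any 17th integer completes one of the 9 pairs, so 17 choices force a sum of 53.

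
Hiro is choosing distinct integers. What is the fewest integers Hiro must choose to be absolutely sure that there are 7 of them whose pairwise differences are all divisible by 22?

133

Integers whose pairwise differences are multiples of 22 are exactly those sharing a remainder mod 22. By pigeonhole, the 22 residue classes mod 22 are the pigeonholes.
With 132 integers one could put 6 in each residue class and have no class reach 7.
The 133rd integer pushes some class to 7, so 22·6 + 1 = 133.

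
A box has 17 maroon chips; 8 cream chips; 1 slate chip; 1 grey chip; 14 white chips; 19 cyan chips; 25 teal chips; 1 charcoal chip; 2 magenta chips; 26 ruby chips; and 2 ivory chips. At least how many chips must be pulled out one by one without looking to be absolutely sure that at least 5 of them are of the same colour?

An adversary could hand out at most 4 chips per colour (5 colours run out sooner): 4 + 4 + 1 + 1 + 4 + 4 + 4 + 1 + 2 + 4 + 2 = 31 chips and still no colour has 5.
One more chip lands in a colour already at 4, so 32 draws are enough and 31 are not.

32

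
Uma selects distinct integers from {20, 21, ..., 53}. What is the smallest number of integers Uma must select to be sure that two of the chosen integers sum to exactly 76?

A set avoiding the sum 76 can contain at most one of each pair {x, 76−x}, plus the 4 elements whose complement lies outside the range or equal to its own complement.
The integers 20, …, 38 (19 of them) are such a set: any two sum to at least 20+21 = 41 and at most 37+38 = 75 < 76.
By pigeonhole, any 20th integer completes one of the 15 pairs, so 20 choices force a sum of 76.

20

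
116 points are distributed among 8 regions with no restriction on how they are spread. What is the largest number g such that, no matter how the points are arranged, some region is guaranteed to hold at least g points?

The 8 regions are the holes and the 116 points are the pigeons.
If every region held at most 14 points, the total would be at most 8 × 14 = 112, which is less than 116.
So some region holds at least ⌈116/8⌉ = 15 points.

15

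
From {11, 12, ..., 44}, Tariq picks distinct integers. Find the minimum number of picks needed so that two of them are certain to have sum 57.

19

Group the elements by complementary pair {x, 57−x}: {13,44}, {14,43}, {15,42}, …, giving 16 two-element pairs and 2 integers whose partner 57−x falls outside [11,44].
Treating each of those 18 groups as a pigeonhole, one can pick one integer per group — 18 integers — with no two summing to 57.
The 19th integer lands in an occupied pair, forcing a sum of 57.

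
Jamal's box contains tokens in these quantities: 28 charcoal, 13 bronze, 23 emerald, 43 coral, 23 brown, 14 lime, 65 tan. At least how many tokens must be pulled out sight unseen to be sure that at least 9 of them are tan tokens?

In the worst case for collecting tan tokens, every non-tan token comes out first.
There are 28 + 13 + 23 + 43 + 23 + 14 = 144 non-tan tokens altogether.
After those, each further token must be tan, so 144 + 9 = 153 draws guarantee 9 tan tokens.

153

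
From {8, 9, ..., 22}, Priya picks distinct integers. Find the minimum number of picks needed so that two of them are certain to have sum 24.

A set avoiding the sum 24 can contain at most one of each pair {x, 24−x}, plus the 7 elements whose complement lies outside the range or equal to its own complement.
The integers 12, …, 22 (11 of them) are such a set: any two sum to at least 12+13 = 25 > 24.
By the pigeonhole principle, any 12th integer completes one of the 4 pairs, so 12 choices force a sum of 24.

12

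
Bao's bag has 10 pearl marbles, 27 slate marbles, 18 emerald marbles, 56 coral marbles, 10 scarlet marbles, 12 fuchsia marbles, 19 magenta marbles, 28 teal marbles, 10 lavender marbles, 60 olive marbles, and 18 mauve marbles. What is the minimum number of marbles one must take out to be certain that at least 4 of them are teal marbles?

244

In the worst case for collecting teal marbles, every non-teal marble comes out first.
There are 10 + 27 + 18 + 56 + 10 + 12 + 19 + 10 + 60 + 18 = 240 non-teal marbles altogether.
After those, each further marble must be teal, so 240 + 4 = 244 draws guarantee 4 teal marbles.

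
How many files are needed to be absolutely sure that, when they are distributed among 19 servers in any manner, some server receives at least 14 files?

With 247 files one could put exactly 13 in each of the 19 servers, and no server would reach 14.
One more file must land in a server that already has 13, giving it 14.
So 19 × 13 + 1 = 248 files are required.

248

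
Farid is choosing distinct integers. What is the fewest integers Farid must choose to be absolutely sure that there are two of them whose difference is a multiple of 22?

23

Integers whose pairwise differences are multiples of 22 are exactly those sharing a remainder mod 22. The 22 residue classes mod 22 are the pigeonholes.
With 22 integers one could put 1 in each residue class and have no class reach 2.
The 23rd integer pushes some class to 2, so 22·1 + 1 = 23.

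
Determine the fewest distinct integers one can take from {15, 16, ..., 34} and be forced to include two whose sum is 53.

Group the elements by complementary pair {x, 53−x}: {19,34}, {20,33}, {21,32}, …, giving 8 two-element pairs and 4 integers whose partner 53−x falls outside [15,34].
By the pigeonhole principle, treating each of those 12 groups as a pigeonhole, one can pick one integer per group — 12 integers — with no two summing to 53.
The 13th integer lands in an occupied pair, forcing a sum of 53.

13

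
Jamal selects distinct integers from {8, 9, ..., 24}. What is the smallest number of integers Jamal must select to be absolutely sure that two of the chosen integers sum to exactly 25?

Group the elements by complementary pair {x, 25−x}: {8,17}, {9,16}, {10,15}, …, giving 5 two-element pairs and 7 integers whose partner 25−x falls outside [8,24].
Treating each of those 12 groups as a pigeonhole, one can pick one integer per group — 12 integers — with no two summing to 25.
The 13th integer lands in an occupied pair, forcing a sum of 25.

13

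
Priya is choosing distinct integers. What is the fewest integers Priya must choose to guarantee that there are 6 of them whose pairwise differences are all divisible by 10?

51

Integers whose pairwise differences are multiples of 10 are exactly those sharing a remainder mod 10. Pigeonhole: the 10 residue classes mod 10 are the pigeonholes.
With 50 integers one could put 5 in each residue class and have no class reach 6.
The 51st integer pushes some class to 6, so 10·5 + 1 = 51.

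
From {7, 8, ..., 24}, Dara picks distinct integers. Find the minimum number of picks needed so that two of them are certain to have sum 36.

13

A set avoiding the sum 36 can contain at most one of each pair {x, 36−x}, plus the 6 elements whose complement lies outside the range or equal to its own complement.
The integers 7, …, 18 (12 of them) are such a set: any two sum to at least 7+8 = 15 and at most 17+18 = 35 < 36.
Any 13th integer completes one of the 6 pairs, so 13 choices force a sum of 36.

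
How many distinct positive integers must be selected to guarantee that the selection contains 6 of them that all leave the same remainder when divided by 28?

The 28 residue classes mod 28 are the pigeonholes.
With 140 integers one could put 5 in each residue class and have no class reach 6.
The 141st integer pushes some class to 6, so 28·5 + 1 = 141.

141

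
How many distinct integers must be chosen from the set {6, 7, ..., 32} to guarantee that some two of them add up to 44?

18

Group the elements by complementary pair {x, 44−x}: {12,32}, {13,31}, {14,30}, …, giving 10 two-element pairs, the single value 22 (it cannot pair with itself since the integers are distinct), and 6 integers whose partner 44−x falls outside [6,32].
By pigeonhole, treating each of those 17 groups as a pigeonhole, one can pick one integer per group — 17 integers — with no two summing to 44.
The 18th integer lands in an occupied pair, forcing a sum of 44.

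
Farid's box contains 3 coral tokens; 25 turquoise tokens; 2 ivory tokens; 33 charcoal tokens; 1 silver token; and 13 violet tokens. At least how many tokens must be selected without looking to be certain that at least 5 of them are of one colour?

19

An adversary could hand out at most 4 tokens per colour (coral, ivory, silver run out sooner): 3 + 4 + 2 + 4 + 1 + 4 = 18 tokens and still no colour has 5.
One more token lands in a colour already at 4, so 19 draws are enough and 18 are not.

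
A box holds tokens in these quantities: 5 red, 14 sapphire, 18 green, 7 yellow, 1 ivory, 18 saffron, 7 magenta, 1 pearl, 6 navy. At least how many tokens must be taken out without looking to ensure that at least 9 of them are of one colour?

52

Pigeonhole: the 9 colours are the holes; the tokens drawn are the pigeons.
To avoid 9 of any one colour, the worst case takes at most 8 of each colour, or every token of a colour that has fewer than 8.
That gives 5 + 8 + 8 + 7 + 1 + 8 + 7 + 1 + 6 = 51 tokens with no colour reaching 9.
The next token forces some colour to 9, so 51 + 1 = 52.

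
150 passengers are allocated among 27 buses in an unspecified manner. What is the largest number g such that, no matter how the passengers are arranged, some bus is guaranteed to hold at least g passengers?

The 27 buses are the holes and the 150 passengers are the pigeons.
If every bus held at most 5 passengers, the total would be at most 27 × 5 = 135, which is less than 150.
So some bus holds at least ⌈150/27⌉ = 6 passengers.

6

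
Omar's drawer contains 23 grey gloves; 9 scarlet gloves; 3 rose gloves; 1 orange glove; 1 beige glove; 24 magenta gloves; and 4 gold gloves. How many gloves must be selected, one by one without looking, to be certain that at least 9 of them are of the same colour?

By the pigeonhole principle, the 7 colours are the holes; the gloves drawn are the pigeons.
To avoid 9 of any one colour, the worst case takes at most 8 of each colour, or every glove of a colour that has fewer than 8.
That gives 8 + 8 + 3 + 1 + 1 + 8 + 4 = 33 gloves with no colour reaching 9.
The next glove forces some colour to 9, so 33 + 1 = 34.

34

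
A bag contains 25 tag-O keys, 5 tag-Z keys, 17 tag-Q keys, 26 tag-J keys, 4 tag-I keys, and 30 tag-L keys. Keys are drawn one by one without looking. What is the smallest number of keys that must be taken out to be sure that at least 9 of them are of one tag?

By the pigeonhole principle, the 6 tags are the holes; the keys drawn are the pigeons.
To avoid 9 of any one tag, the worst case takes at most 8 of each tag, or every key of a tag that has fewer than 8.
That gives 8 + 5 + 8 + 8 + 4 + 8 = 41 keys with no tag reaching 9.
The next key forces some tag to 9, so 41 + 1 = 42.

42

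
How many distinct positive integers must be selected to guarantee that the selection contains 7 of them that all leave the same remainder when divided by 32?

193

Pigeonhole: the 32 residue classes mod 32 are the pigeonholes.
With 192 integers one could put 6 in each residue class and have no class reach 7.
The 193rd integer pushes some class to 7, so 32·6 + 1 = 193.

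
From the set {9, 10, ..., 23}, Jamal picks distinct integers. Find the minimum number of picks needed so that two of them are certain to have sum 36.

11

Two chosen integers sum to 36 exactly when both halves of some pair {x, 36−x} with 13 ≤ x ≤ 36−x ≤ 23 are chosen — 5 such pairs.
The remaining 5 elements (those with no distinct partner in range) can never complete a 36-sum, so the worst case takes all of them and one from each pair: 5 + 5 = 10.
The 11th integer has to be the second member of some pair, so 10 + 1 = 11.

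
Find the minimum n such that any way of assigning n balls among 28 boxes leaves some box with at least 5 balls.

113

With 112 balls one could put exactly 4 in each of the 28 boxes, and no box would reach 5.
Pigeonhole: one more ball must land in a box that already has 4, giving it 5.
So 28 × 4 + 1 = 113 balls are required.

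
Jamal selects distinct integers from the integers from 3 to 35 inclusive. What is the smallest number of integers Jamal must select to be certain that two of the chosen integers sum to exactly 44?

Group the elements by complementary pair {x, 44−x}: {9,35}, {10,34}, {11,33}, …, giving 13 two-element pairs; the single value 22 (it cannot pair with itself since the integers are distinct); and 6 integers whose partner 44−x falls outside [3,35].
By the pigeonhole principle, treating each of those 20 groups as a pigeonhole, one can pick one integer per group — 20 integers — with no two summing to 44.
The 21st integer lands in an occupied pair, forcing a sum of 44.

21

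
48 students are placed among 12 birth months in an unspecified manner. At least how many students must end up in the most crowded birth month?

By the pigeonhole principle, the 12 birth months are the holes and the 48 students are the pigeons.
If every birth month held at most 3 students, the total would be at most 12 × 3 = 36, which is less than 48.
So some birth month holds at least ⌈48/12⌉ = 4 students.

4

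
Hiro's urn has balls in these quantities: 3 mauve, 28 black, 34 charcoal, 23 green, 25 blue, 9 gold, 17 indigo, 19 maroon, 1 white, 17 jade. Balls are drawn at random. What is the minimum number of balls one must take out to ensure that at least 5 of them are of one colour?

37

An adversary could hand out at most 4 balls per colour (mauve, white run out sooner): 3 + 4 + 4 + 4 + 4 + 4 + 4 + 4 + 1 + 4 = 36 balls and still no colour has 5.
Pigeonhole: one more ball lands in a colour already at 4, so 37 draws are enough and 36 are not.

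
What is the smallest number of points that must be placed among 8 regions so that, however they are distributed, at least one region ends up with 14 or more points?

With 104 points one could put exactly 13 in each of the 8 regions, and no region would reach 14.
One more point must land in a region that already has 13, giving it 14.
So 8 × 13 + 1 = 105 points are required.

105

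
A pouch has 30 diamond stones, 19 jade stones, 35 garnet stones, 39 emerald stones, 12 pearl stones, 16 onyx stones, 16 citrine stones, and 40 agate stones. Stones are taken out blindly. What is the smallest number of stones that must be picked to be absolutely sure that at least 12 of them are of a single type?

Pigeonhole: put each drawn stone into a box by type. The largest draw with every box below 12 takes min(count, 11) from each type.
Σ min(cᵢ, 11) = 11 + 11 + 11 + 11 + 11 + 11 + 11 + 11 = 88.
Draw number 88 + 1 = 89 must push one box to 12.

89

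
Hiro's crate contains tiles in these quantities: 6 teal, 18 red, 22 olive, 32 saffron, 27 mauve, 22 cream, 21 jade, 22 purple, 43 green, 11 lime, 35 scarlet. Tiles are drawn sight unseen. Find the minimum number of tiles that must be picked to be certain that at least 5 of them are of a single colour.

The 11 colours are the holes; the tiles drawn are the pigeons.
To avoid 5 of any one colour, the worst case takes at most 4 of each colour.
That gives 4 + 4 + 4 + 4 + 4 + 4 + 4 + 4 + 4 + 4 + 4 = 44 tiles with no colour reaching 5.
The next tile forces some colour to 5, so 44 + 1 = 45.

45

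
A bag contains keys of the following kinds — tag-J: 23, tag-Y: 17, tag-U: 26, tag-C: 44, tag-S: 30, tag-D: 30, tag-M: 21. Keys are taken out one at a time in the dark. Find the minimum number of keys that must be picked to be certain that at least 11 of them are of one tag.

71

By the pigeonhole principle, the 7 tags are the holes; the keys drawn are the pigeons.
To avoid 11 of any one tag, the worst case takes at most 10 of each tag.
That gives 10 + 10 + 10 + 10 + 10 + 10 + 10 = 70 keys with no tag reaching 11.
The next key forces some tag to 11, so 70 + 1 = 71.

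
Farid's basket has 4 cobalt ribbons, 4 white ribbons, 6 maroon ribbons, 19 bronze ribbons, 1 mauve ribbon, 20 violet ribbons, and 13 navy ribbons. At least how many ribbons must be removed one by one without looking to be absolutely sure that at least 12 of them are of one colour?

49

Put each drawn ribbon into a box by colour. The largest draw with every box below 12 takes min(count, 11) from each colour; colours with fewer than 11 contribute all they have.
Σ min(cᵢ, 11) = 4 + 4 + 6 + 11 + 1 + 11 + 11 = 48.
Draw number 48 + 1 = 49 must push one box to 12.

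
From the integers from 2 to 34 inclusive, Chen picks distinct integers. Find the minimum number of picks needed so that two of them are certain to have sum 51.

25

Group the elements by complementary pair {x, 51−x}: {17,34}, {18,33}, {19,32}, …, giving 9 two-element pairs and 15 integers whose partner 51−x falls outside [2,34].
Treating each of those 24 groups as a pigeonhole, one can pick one integer per group — 24 integers — with no two summing to 51.
The 25th integer lands in an occupied pair, forcing a sum of 51.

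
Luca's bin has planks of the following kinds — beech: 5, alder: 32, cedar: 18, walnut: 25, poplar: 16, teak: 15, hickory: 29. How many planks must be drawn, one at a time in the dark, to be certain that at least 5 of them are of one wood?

An adversary could hand out at most 4 planks per wood: 4 + 4 + 4 + 4 + 4 + 4 + 4 = 28 planks and still no wood has 5.
One more plank lands in a wood already at 4, so 29 draws are enough and 28 are not.

29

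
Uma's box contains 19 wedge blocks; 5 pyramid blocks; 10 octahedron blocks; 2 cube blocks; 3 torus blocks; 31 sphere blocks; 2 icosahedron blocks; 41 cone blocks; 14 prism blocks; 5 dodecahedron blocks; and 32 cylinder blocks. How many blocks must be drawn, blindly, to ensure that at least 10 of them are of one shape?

72

An adversary could hand out at most 9 blocks per shape (5 shapes run out sooner): 9 + 5 + 9 + 2 + 3 + 9 + 2 + 9 + 9 + 5 + 9 = 71 blocks and still no shape has 10.
One more block lands in a shape already at 9, so 72 draws are enough and 71 are not.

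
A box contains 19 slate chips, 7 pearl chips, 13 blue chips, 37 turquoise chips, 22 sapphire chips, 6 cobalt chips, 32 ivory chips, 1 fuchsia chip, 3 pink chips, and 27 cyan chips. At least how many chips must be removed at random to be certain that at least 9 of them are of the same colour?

Pigeonhole: put each drawn chip into a box by colour. The largest draw with every box below 9 takes min(count, 8) from each colour; colours with fewer than 8 contribute all they have.
Σ min(cᵢ, 8) = 8 + 7 + 8 + 8 + 8 + 6 + 8 + 1 + 3 + 8 = 65.
Draw number 65 + 1 = 66 must push one box to 9.

66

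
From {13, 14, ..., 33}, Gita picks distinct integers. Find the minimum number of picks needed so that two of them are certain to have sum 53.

15

Group the elements by complementary pair {x, 53−x}: {20,33}, {21,32}, {22,31}, …, giving 7 two-element pairs and 7 integers whose partner 53−x falls outside [13,33].
Treating each of those 14 groups as a pigeonhole, one can pick one integer per group — 14 integers — with no two summing to 53.
The 15th integer lands in an occupied pair, forcing a sum of 53.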